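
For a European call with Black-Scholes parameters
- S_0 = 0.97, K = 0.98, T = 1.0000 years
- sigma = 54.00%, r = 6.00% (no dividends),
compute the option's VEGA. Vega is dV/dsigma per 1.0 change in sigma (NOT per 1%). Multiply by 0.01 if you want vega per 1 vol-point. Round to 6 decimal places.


Answer: Vega = 0.362416

Derivation:
d1 = 0.3621175923; d2 = -0.1778824077
phi(d1) = 0.3736248318; exp(-qT) = 1.0000000000; exp(-rT) = 0.9417645336
Vega = S * exp(-qT) * phi(d1) * sqrt(T) = 0.9700 * 1.0000000000 * 0.3736248318 * 1.0000000000 = 0.362416


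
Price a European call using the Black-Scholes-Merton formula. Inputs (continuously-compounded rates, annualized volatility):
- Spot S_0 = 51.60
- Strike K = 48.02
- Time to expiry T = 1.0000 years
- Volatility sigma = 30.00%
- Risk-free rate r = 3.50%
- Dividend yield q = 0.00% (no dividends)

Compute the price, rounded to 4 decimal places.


Answer: Price = 8.8202

Derivation:
d1 = (ln(S/K) + (r - q + 0.5*sigma^2) * T) / (sigma * sqrt(T)) = 0.50634694
d2 = d1 - sigma * sqrt(T) = 0.20634694
exp(-rT) = 0.96560542; exp(-qT) = 1.00000000
C = S_0 * exp(-qT) * N(d1) - K * exp(-rT) * N(d2)
N(d1) = 0.69369344; N(d2) = 0.58174004
C = 51.6000 * 1.00000000 * 0.69369344 - 48.0200 * 0.96560542 * 0.58174004 = 8.8202


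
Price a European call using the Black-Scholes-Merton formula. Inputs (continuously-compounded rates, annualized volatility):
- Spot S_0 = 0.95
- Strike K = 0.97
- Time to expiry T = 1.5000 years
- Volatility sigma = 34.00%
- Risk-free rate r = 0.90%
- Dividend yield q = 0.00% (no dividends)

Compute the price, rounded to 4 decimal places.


Answer: Price = 0.1538

Derivation:
d1 = (ln(S/K) + (r - q + 0.5*sigma^2) * T) / (sigma * sqrt(T)) = 0.19059411
d2 = d1 - sigma * sqrt(T) = -0.22581915
exp(-rT) = 0.98659072; exp(-qT) = 1.00000000
C = S_0 * exp(-qT) * N(d1) - K * exp(-rT) * N(d2)
N(d1) = 0.57557820; N(d2) = 0.41067104
C = 0.9500 * 1.00000000 * 0.57557820 - 0.9700 * 0.98659072 * 0.41067104 = 0.1538


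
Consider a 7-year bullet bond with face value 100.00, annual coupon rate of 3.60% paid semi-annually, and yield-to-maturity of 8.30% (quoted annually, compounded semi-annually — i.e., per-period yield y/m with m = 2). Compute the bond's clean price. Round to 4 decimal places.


Answer: Price = 75.4207

Derivation:
Coupon per period c = face * coupon_rate / m = 1.800000
Periods per year m = 2; per-period yield y/m = 0.041500
Number of cashflows N = 14
Cashflows (t years, CF_t, discount factor 1/(1+y/m)^(m*t), PV):
  t = 0.5000: CF_t = 1.800000, DF = 0.960154, PV = 1.728277
  t = 1.0000: CF_t = 1.800000, DF = 0.921895, PV = 1.659411
  t = 1.5000: CF_t = 1.800000, DF = 0.885161, PV = 1.593289
  t = 2.0000: CF_t = 1.800000, DF = 0.849890, PV = 1.529803
  t = 2.5000: CF_t = 1.800000, DF = 0.816025, PV = 1.468846
  t = 3.0000: CF_t = 1.800000, DF = 0.783510, PV = 1.410317
  t = 3.5000: CF_t = 1.800000, DF = 0.752290, PV = 1.354121
  t = 4.0000: CF_t = 1.800000, DF = 0.722314, PV = 1.300165
  t = 4.5000: CF_t = 1.800000, DF = 0.693532, PV = 1.248358
  t = 5.0000: CF_t = 1.800000, DF = 0.665897, PV = 1.198615
  t = 5.5000: CF_t = 1.800000, DF = 0.639364, PV = 1.150855
  t = 6.0000: CF_t = 1.800000, DF = 0.613887, PV = 1.104997
  t = 6.5000: CF_t = 1.800000, DF = 0.589426, PV = 1.060967
  t = 7.0000: CF_t = 101.800000, DF = 0.565940, PV = 57.612661
Price P = sum_t PV_t = 75.420682


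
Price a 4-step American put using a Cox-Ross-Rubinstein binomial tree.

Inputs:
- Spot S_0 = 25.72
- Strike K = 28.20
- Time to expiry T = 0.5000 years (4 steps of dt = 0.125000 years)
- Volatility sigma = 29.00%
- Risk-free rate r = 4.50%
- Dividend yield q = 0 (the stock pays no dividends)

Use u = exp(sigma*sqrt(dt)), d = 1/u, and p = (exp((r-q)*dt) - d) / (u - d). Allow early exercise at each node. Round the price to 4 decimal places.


dt = T/N = 0.125000
u = exp(sigma*sqrt(dt)) = 1.107971; d = 1/u = 0.902551
p = (exp((r-q)*dt) - d) / (u - d) = 0.501850
Discount per step: exp(-r*dt) = 0.994391
Stock lattice S(k, i) with i counting down-moves:
  k=0: S(0,0) = 25.7200
  k=1: S(1,0) = 28.4970; S(1,1) = 23.2136
  k=2: S(2,0) = 31.5739; S(2,1) = 25.7200; S(2,2) = 20.9515
  k=3: S(3,0) = 34.9829; S(3,1) = 28.4970; S(3,2) = 23.2136; S(3,3) = 18.9097
  k=4: S(4,0) = 38.7601; S(4,1) = 31.5739; S(4,2) = 25.7200; S(4,3) = 20.9515; S(4,4) = 17.0670
Terminal payoffs V(N, i) = max(K - S_T, 0):
  V(4,0) = 0.000000; V(4,1) = 0.000000; V(4,2) = 2.480000; V(4,3) = 7.248548; V(4,4) = 11.132997
Backward induction: V(k, i) = exp(-r*dt) * [p * V(k+1, i) + (1-p) * V(k+1, i+1)]; then take max(V_cont, immediate exercise) for American.
  V(3,0) = exp(-r*dt) * [p*0.000000 + (1-p)*0.000000] = 0.000000; exercise = 0.000000; V(3,0) = max -> 0.000000
  V(3,1) = exp(-r*dt) * [p*0.000000 + (1-p)*2.480000] = 1.228483; exercise = 0.000000; V(3,1) = max -> 1.228483
  V(3,2) = exp(-r*dt) * [p*2.480000 + (1-p)*7.248548] = 4.828218; exercise = 4.986398; V(3,2) = max -> 4.986398
  V(3,3) = exp(-r*dt) * [p*7.248548 + (1-p)*11.132997] = 9.132074; exercise = 9.290254; V(3,3) = max -> 9.290254
  V(2,0) = exp(-r*dt) * [p*0.000000 + (1-p)*1.228483] = 0.608536; exercise = 0.000000; V(2,0) = max -> 0.608536
  V(2,1) = exp(-r*dt) * [p*1.228483 + (1-p)*4.986398] = 3.083097; exercise = 2.480000; V(2,1) = max -> 3.083097
  V(2,2) = exp(-r*dt) * [p*4.986398 + (1-p)*9.290254] = 7.090369; exercise = 7.248548; V(2,2) = max -> 7.248548
  V(1,0) = exp(-r*dt) * [p*0.608536 + (1-p)*3.083097] = 1.830911; exercise = 0.000000; V(1,0) = max -> 1.830911
  V(1,1) = exp(-r*dt) * [p*3.083097 + (1-p)*7.248548] = 5.129185; exercise = 4.986398; V(1,1) = max -> 5.129185
  V(0,0) = exp(-r*dt) * [p*1.830911 + (1-p)*5.129185] = 3.454461; exercise = 2.480000; V(0,0) = max -> 3.454461

Answer: Price = V(0,0) = 3.4545


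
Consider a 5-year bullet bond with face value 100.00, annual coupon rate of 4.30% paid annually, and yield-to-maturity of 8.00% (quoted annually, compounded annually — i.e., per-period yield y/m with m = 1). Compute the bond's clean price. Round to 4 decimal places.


Answer: Price = 85.2270

Derivation:
Coupon per period c = face * coupon_rate / m = 4.300000
Periods per year m = 1; per-period yield y/m = 0.080000
Number of cashflows N = 5
Cashflows (t years, CF_t, discount factor 1/(1+y/m)^(m*t), PV):
  t = 1.0000: CF_t = 4.300000, DF = 0.925926, PV = 3.981481
  t = 2.0000: CF_t = 4.300000, DF = 0.857339, PV = 3.686557
  t = 3.0000: CF_t = 4.300000, DF = 0.793832, PV = 3.413479
  t = 4.0000: CF_t = 4.300000, DF = 0.735030, PV = 3.160628
  t = 5.0000: CF_t = 104.300000, DF = 0.680583, PV = 70.984827
Price P = sum_t PV_t = 85.226973


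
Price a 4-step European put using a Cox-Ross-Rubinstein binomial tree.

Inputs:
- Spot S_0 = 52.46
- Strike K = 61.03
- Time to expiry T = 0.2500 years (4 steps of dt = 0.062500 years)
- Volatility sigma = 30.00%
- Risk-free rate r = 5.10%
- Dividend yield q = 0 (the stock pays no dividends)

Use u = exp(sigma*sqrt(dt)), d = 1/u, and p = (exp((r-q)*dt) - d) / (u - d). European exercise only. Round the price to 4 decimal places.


dt = T/N = 0.062500
u = exp(sigma*sqrt(dt)) = 1.077884; d = 1/u = 0.927743
p = (exp((r-q)*dt) - d) / (u - d) = 0.502523
Discount per step: exp(-r*dt) = 0.996818
Stock lattice S(k, i) with i counting down-moves:
  k=0: S(0,0) = 52.4600
  k=1: S(1,0) = 56.5458; S(1,1) = 48.6694
  k=2: S(2,0) = 60.9498; S(2,1) = 52.4600; S(2,2) = 45.1527
  k=3: S(3,0) = 65.6968; S(3,1) = 56.5458; S(3,2) = 48.6694; S(3,3) = 41.8902
  k=4: S(4,0) = 70.8136; S(4,1) = 60.9498; S(4,2) = 52.4600; S(4,3) = 45.1527; S(4,4) = 38.8633
Terminal payoffs V(N, i) = max(K - S_T, 0):
  V(4,0) = 0.000000; V(4,1) = 0.080176; V(4,2) = 8.570000; V(4,3) = 15.877260; V(4,4) = 22.166676
Backward induction: V(k, i) = exp(-r*dt) * [p * V(k+1, i) + (1-p) * V(k+1, i+1)].
  V(3,0) = exp(-r*dt) * [p*0.000000 + (1-p)*0.080176] = 0.039759
  V(3,1) = exp(-r*dt) * [p*0.080176 + (1-p)*8.570000] = 4.289974
  V(3,2) = exp(-r*dt) * [p*8.570000 + (1-p)*15.877260] = 12.166353
  V(3,3) = exp(-r*dt) * [p*15.877260 + (1-p)*22.166676] = 18.945616
  V(2,0) = exp(-r*dt) * [p*0.039759 + (1-p)*4.289974] = 2.147289
  V(2,1) = exp(-r*dt) * [p*4.289974 + (1-p)*12.166353] = 8.182171
  V(2,2) = exp(-r*dt) * [p*12.166353 + (1-p)*18.945616] = 15.489431
  V(1,0) = exp(-r*dt) * [p*2.147289 + (1-p)*8.182171] = 5.133118
  V(1,1) = exp(-r*dt) * [p*8.182171 + (1-p)*15.489431] = 11.779759
  V(0,0) = exp(-r*dt) * [p*5.133118 + (1-p)*11.779759] = 8.412812

Answer: Price = V(0,0) = 8.4128


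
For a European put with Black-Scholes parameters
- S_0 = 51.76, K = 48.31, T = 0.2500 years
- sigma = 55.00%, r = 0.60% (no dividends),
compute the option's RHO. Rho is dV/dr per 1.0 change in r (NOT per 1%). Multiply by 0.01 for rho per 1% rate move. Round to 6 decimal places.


d1 = 0.3937875332; d2 = 0.1187875332
phi(d1) = 0.3691793005; exp(-qT) = 1.0000000000; exp(-rT) = 0.9985011244
N(-d2) = 0.4527218429
Rho = -K*T*exp(-rT)*N(-d2) = -48.3100 * 0.2500 * 0.9985011244 * 0.4527218429 = -5.459553

Answer: Rho = -5.459553


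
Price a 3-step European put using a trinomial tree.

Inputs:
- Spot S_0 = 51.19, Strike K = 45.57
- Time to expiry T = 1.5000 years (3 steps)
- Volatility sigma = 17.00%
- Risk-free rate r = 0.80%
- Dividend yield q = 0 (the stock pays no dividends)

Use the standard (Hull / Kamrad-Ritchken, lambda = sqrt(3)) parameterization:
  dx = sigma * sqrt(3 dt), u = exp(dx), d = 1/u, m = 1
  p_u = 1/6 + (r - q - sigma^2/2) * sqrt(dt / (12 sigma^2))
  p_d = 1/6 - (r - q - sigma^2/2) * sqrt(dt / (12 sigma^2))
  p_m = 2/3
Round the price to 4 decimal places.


Answer: Price = V(0,0) = 1.7823

Derivation:
dt = T/N = 0.500000; dx = sigma*sqrt(3*dt) = 0.208207
u = exp(dx) = 1.231468; d = 1/u = 0.812039
p_u = 0.158922, p_m = 0.666667, p_d = 0.174411
Discount per step: exp(-r*dt) = 0.996008
Stock lattice S(k, j) with j the centered position index:
  k=0: S(0,+0) = 51.1900
  k=1: S(1,-1) = 41.5683; S(1,+0) = 51.1900; S(1,+1) = 63.0388
  k=2: S(2,-2) = 33.7551; S(2,-1) = 41.5683; S(2,+0) = 51.1900; S(2,+1) = 63.0388; S(2,+2) = 77.6303
  k=3: S(3,-3) = 27.4104; S(3,-2) = 33.7551; S(3,-1) = 41.5683; S(3,+0) = 51.1900; S(3,+1) = 63.0388; S(3,+2) = 77.6303; S(3,+3) = 95.5992
Terminal payoffs V(N, j) = max(K - S_T, 0):
  V(3,-3) = 18.159550; V(3,-2) = 11.814919; V(3,-1) = 4.001712; V(3,+0) = 0.000000; V(3,+1) = 0.000000; V(3,+2) = 0.000000; V(3,+3) = 0.000000
Backward induction: V(k, j) = exp(-r*dt) * [p_u * V(k+1, j+1) + p_m * V(k+1, j) + p_d * V(k+1, j-1)]
  V(2,-2) = exp(-r*dt) * [p_u*4.001712 + p_m*11.814919 + p_d*18.159550] = 11.633179
  V(2,-1) = exp(-r*dt) * [p_u*0.000000 + p_m*4.001712 + p_d*11.814919] = 4.709588
  V(2,+0) = exp(-r*dt) * [p_u*0.000000 + p_m*0.000000 + p_d*4.001712] = 0.695158
  V(2,+1) = exp(-r*dt) * [p_u*0.000000 + p_m*0.000000 + p_d*0.000000] = 0.000000
  V(2,+2) = exp(-r*dt) * [p_u*0.000000 + p_m*0.000000 + p_d*0.000000] = 0.000000
  V(1,-1) = exp(-r*dt) * [p_u*0.695158 + p_m*4.709588 + p_d*11.633179] = 5.258086
  V(1,+0) = exp(-r*dt) * [p_u*0.000000 + p_m*0.695158 + p_d*4.709588] = 1.279715
  V(1,+1) = exp(-r*dt) * [p_u*0.000000 + p_m*0.000000 + p_d*0.695158] = 0.120759
  V(0,+0) = exp(-r*dt) * [p_u*0.120759 + p_m*1.279715 + p_d*5.258086] = 1.782261


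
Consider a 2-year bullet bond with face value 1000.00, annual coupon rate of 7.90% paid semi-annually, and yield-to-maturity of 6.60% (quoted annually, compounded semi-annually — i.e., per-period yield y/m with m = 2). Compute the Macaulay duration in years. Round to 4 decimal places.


Coupon per period c = face * coupon_rate / m = 39.500000
Periods per year m = 2; per-period yield y/m = 0.033000
Number of cashflows N = 4
Cashflows (t years, CF_t, discount factor 1/(1+y/m)^(m*t), PV):
  t = 0.5000: CF_t = 39.500000, DF = 0.968054, PV = 38.238141
  t = 1.0000: CF_t = 39.500000, DF = 0.937129, PV = 37.016594
  t = 1.5000: CF_t = 39.500000, DF = 0.907192, PV = 35.834069
  t = 2.0000: CF_t = 1039.500000, DF = 0.878211, PV = 912.900001
Price P = sum_t PV_t = 1023.988806
Macaulay numerator sum_t t * PV_t:
  t * PV_t at t = 0.5000: 19.119071
  t * PV_t at t = 1.0000: 37.016594
  t * PV_t at t = 1.5000: 53.751104
  t * PV_t at t = 2.0000: 1825.800002
Macaulay duration D = (sum_t t * PV_t) / P = 1935.686771 / 1023.988806 = 1.890340

Answer: Macaulay duration = 1.8903 years


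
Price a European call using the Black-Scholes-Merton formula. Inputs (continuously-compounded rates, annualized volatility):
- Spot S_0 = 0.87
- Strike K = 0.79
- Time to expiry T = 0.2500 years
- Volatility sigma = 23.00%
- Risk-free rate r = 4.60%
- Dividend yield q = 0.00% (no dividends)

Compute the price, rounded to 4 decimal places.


Answer: Price = 0.0979

Derivation:
d1 = (ln(S/K) + (r - q + 0.5*sigma^2) * T) / (sigma * sqrt(T)) = 0.99628492
d2 = d1 - sigma * sqrt(T) = 0.88128492
exp(-rT) = 0.98856587; exp(-qT) = 1.00000000
C = S_0 * exp(-qT) * N(d1) - K * exp(-rT) * N(d2)
N(d1) = 0.84044414; N(d2) = 0.81091819
C = 0.8700 * 1.00000000 * 0.84044414 - 0.7900 * 0.98856587 * 0.81091819 = 0.0979


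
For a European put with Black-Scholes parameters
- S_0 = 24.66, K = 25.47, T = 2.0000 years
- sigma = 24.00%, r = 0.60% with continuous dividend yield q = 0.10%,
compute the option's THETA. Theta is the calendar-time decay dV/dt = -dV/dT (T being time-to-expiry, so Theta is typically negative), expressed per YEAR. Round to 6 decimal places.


Answer: Theta = -0.750352

Derivation:
d1 = 0.1039482581; d2 = -0.2354629968
phi(d1) = 0.3967927585; exp(-qT) = 0.9980019987; exp(-rT) = 0.9880717129
Theta = -S*exp(-qT)*phi(d1)*sigma/(2*sqrt(T)) + r*K*exp(-rT)*N(-d2) - q*S*exp(-qT)*N(-d1)
N(-d1) = 0.4586052050; N(-d2) = 0.5930753021; sqrt(T) = 1.4142135624
Term 1 = -24.6600 * 0.9980019987 * 0.3967927585 * 0.2400 / (2 * 1.4142135624) = -0.8286182022
Term 2 = 0.0060 * 25.4700 * 0.9880717129 * 0.5930753021 = 0.0895526621
Term 3 = -0.0010 * 24.6600 * 0.9980019987 * 0.4586052050 = -0.0112866086
Theta = -0.8286182022 + (0.0895526621) + (-0.0112866086) = -0.750352


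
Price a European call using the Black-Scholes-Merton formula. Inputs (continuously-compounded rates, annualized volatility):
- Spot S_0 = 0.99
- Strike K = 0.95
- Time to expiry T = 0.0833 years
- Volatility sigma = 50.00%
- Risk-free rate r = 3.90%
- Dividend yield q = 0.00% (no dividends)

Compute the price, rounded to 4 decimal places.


Answer: Price = 0.0799

Derivation:
d1 = (ln(S/K) + (r - q + 0.5*sigma^2) * T) / (sigma * sqrt(T)) = 0.38046327
d2 = d1 - sigma * sqrt(T) = 0.23615457
exp(-rT) = 0.99675657; exp(-qT) = 1.00000000
C = S_0 * exp(-qT) * N(d1) - K * exp(-rT) * N(d2)
N(d1) = 0.64819922; N(d2) = 0.59334364
C = 0.9900 * 1.00000000 * 0.64819922 - 0.9500 * 0.99675657 * 0.59334364 = 0.0799


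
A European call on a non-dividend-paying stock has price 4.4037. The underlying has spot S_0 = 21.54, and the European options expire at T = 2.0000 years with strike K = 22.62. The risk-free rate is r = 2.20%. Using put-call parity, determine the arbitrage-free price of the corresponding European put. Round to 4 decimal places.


Put-call parity: C - P = S_0 * exp(-qT) - K * exp(-rT).
S_0 * exp(-qT) = 21.5400 * 1.00000000 = 21.54000000
K * exp(-rT) = 22.6200 * 0.95695396 = 21.64629852
P = C - S*exp(-qT) + K*exp(-rT)
P = 4.4037 - 21.54000000 + 21.64629852 = 4.5100

Answer: Put price = 4.5100


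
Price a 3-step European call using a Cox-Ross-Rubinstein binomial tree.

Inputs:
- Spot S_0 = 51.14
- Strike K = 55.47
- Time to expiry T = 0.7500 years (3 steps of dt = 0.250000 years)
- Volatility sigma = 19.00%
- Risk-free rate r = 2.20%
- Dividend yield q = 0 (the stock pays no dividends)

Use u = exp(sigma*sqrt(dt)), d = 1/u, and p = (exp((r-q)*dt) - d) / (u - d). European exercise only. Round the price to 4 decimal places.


Answer: Price = V(0,0) = 1.8759

Derivation:
dt = T/N = 0.250000
u = exp(sigma*sqrt(dt)) = 1.099659; d = 1/u = 0.909373
p = (exp((r-q)*dt) - d) / (u - d) = 0.505251
Discount per step: exp(-r*dt) = 0.994515
Stock lattice S(k, i) with i counting down-moves:
  k=0: S(0,0) = 51.1400
  k=1: S(1,0) = 56.2366; S(1,1) = 46.5053
  k=2: S(2,0) = 61.8410; S(2,1) = 51.1400; S(2,2) = 42.2907
  k=3: S(3,0) = 68.0040; S(3,1) = 56.2366; S(3,2) = 46.5053; S(3,3) = 38.4580
Terminal payoffs V(N, i) = max(S_T - K, 0):
  V(3,0) = 12.534030; V(3,1) = 0.766554; V(3,2) = 0.000000; V(3,3) = 0.000000
Backward induction: V(k, i) = exp(-r*dt) * [p * V(k+1, i) + (1-p) * V(k+1, i+1)].
  V(2,0) = exp(-r*dt) * [p*12.534030 + (1-p)*0.766554] = 6.675272
  V(2,1) = exp(-r*dt) * [p*0.766554 + (1-p)*0.000000] = 0.385178
  V(2,2) = exp(-r*dt) * [p*0.000000 + (1-p)*0.000000] = 0.000000
  V(1,0) = exp(-r*dt) * [p*6.675272 + (1-p)*0.385178] = 3.543712
  V(1,1) = exp(-r*dt) * [p*0.385178 + (1-p)*0.000000] = 0.193544
  V(0,0) = exp(-r*dt) * [p*3.543712 + (1-p)*0.193544] = 1.875876


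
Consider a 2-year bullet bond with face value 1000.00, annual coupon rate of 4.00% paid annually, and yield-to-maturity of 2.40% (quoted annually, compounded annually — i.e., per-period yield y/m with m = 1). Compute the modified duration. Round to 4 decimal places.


Coupon per period c = face * coupon_rate / m = 40.000000
Periods per year m = 1; per-period yield y/m = 0.024000
Number of cashflows N = 2
Cashflows (t years, CF_t, discount factor 1/(1+y/m)^(m*t), PV):
  t = 1.0000: CF_t = 40.000000, DF = 0.976562, PV = 39.062500
  t = 2.0000: CF_t = 1040.000000, DF = 0.953674, PV = 991.821289
Price P = sum_t PV_t = 1030.883789
First compute Macaulay numerator sum_t t * PV_t:
  t * PV_t at t = 1.0000: 39.062500
  t * PV_t at t = 2.0000: 1983.642578
Macaulay duration D = 2022.705078 / 1030.883789 = 1.962108
Modified duration = D / (1 + y/m) = 1.962108 / (1 + 0.024000) = 1.916121

Answer: Modified duration = 1.9161


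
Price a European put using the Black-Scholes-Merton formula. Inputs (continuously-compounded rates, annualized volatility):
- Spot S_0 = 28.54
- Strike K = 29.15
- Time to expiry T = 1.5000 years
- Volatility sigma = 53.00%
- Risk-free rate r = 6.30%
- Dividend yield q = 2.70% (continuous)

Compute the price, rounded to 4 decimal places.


d1 = (ln(S/K) + (r - q + 0.5*sigma^2) * T) / (sigma * sqrt(T)) = 0.37516739
d2 = d1 - sigma * sqrt(T) = -0.27394739
exp(-rT) = 0.90982773; exp(-qT) = 0.96030916
P = K * exp(-rT) * N(-d2) - S_0 * exp(-qT) * N(-d1)
N(-d1) = 0.35376799; N(-d2) = 0.60793747
P = 29.1500 * 0.90982773 * 0.60793747 - 28.5400 * 0.96030916 * 0.35376799 = 6.4276

Answer: Price = 6.4276


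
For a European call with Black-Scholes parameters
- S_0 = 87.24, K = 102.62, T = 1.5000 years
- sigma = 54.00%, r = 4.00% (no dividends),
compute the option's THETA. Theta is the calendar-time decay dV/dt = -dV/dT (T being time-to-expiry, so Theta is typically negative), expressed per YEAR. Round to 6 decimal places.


d1 = 0.1758946768; d2 = -0.4854675537
phi(d1) = 0.3928183444; exp(-qT) = 1.0000000000; exp(-rT) = 0.9417645336
Theta = -S*exp(-qT)*phi(d1)*sigma/(2*sqrt(T)) - r*K*exp(-rT)*N(d2) + q*S*exp(-qT)*N(d1)
N(d1) = 0.5698116563; N(d2) = 0.3136723616; sqrt(T) = 1.2247448714
Term 1 = -87.2400 * 1.0000000000 * 0.3928183444 * 0.5400 / (2 * 1.2247448714) = -7.5548448944
Term 2 = -0.0400 * 102.6200 * 0.9417645336 * 0.3136723616 = -1.2125805183
Term 3 = 0 (no dividend yield, q = 0)
Theta = -7.5548448944 + (-1.2125805183) + (0.0000000000) = -8.767425

Answer: Theta = -8.767425


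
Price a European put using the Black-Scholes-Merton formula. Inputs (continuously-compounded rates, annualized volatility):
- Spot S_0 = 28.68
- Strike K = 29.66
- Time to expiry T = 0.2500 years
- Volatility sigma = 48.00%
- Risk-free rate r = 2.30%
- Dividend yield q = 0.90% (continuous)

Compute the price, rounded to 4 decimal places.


Answer: Price = 3.2339

Derivation:
d1 = (ln(S/K) + (r - q + 0.5*sigma^2) * T) / (sigma * sqrt(T)) = -0.00541384
d2 = d1 - sigma * sqrt(T) = -0.24541384
exp(-rT) = 0.99426650; exp(-qT) = 0.99775253
P = K * exp(-rT) * N(-d2) - S_0 * exp(-qT) * N(-d1)
N(-d1) = 0.50215980; N(-d2) = 0.59693199
P = 29.6600 * 0.99426650 * 0.59693199 - 28.6800 * 0.99775253 * 0.50215980 = 3.2339


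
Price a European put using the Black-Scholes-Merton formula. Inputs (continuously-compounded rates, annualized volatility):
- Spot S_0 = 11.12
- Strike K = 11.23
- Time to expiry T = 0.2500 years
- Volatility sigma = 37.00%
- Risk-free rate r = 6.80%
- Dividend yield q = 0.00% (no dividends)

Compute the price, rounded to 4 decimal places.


Answer: Price = 0.7776

Derivation:
d1 = (ln(S/K) + (r - q + 0.5*sigma^2) * T) / (sigma * sqrt(T)) = 0.13118389
d2 = d1 - sigma * sqrt(T) = -0.05381611
exp(-rT) = 0.98314368; exp(-qT) = 1.00000000
P = K * exp(-rT) * N(-d2) - S_0 * exp(-qT) * N(-d1)
N(-d1) = 0.44781492; N(-d2) = 0.52145916
P = 11.2300 * 0.98314368 * 0.52145916 - 11.1200 * 1.00000000 * 0.44781492 = 0.7776


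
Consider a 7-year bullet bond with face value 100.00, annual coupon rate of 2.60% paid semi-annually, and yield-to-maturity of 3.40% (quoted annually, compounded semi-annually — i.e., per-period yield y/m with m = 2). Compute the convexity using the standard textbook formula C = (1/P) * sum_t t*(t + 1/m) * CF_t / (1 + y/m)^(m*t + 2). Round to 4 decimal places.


Answer: Convexity = 45.2675

Derivation:
Coupon per period c = face * coupon_rate / m = 1.300000
Periods per year m = 2; per-period yield y/m = 0.017000
Number of cashflows N = 14
Cashflows (t years, CF_t, discount factor 1/(1+y/m)^(m*t), PV):
  t = 0.5000: CF_t = 1.300000, DF = 0.983284, PV = 1.278269
  t = 1.0000: CF_t = 1.300000, DF = 0.966848, PV = 1.256902
  t = 1.5000: CF_t = 1.300000, DF = 0.950686, PV = 1.235892
  t = 2.0000: CF_t = 1.300000, DF = 0.934795, PV = 1.215233
  t = 2.5000: CF_t = 1.300000, DF = 0.919169, PV = 1.194919
  t = 3.0000: CF_t = 1.300000, DF = 0.903804, PV = 1.174945
  t = 3.5000: CF_t = 1.300000, DF = 0.888696, PV = 1.155305
  t = 4.0000: CF_t = 1.300000, DF = 0.873841, PV = 1.135993
  t = 4.5000: CF_t = 1.300000, DF = 0.859234, PV = 1.117004
  t = 5.0000: CF_t = 1.300000, DF = 0.844871, PV = 1.098332
  t = 5.5000: CF_t = 1.300000, DF = 0.830748, PV = 1.079973
  t = 6.0000: CF_t = 1.300000, DF = 0.816862, PV = 1.061920
  t = 6.5000: CF_t = 1.300000, DF = 0.803207, PV = 1.044169
  t = 7.0000: CF_t = 101.300000, DF = 0.789781, PV = 80.004811
Price P = sum_t PV_t = 95.053670
Convexity numerator sum_t t*(t + 1/m) * CF_t / (1+y/m)^(m*t + 2):
  t = 0.5000: term = 0.617946
  t = 1.0000: term = 1.822849
  t = 1.5000: term = 3.584758
  t = 2.0000: term = 5.874726
  t = 2.5000: term = 8.664788
  t = 3.0000: term = 11.927929
  t = 3.5000: term = 15.638058
  t = 4.0000: term = 19.769984
  t = 4.5000: term = 24.299391
  t = 5.0000: term = 29.202808
  t = 5.5000: term = 34.457590
  t = 6.0000: term = 40.041895
  t = 6.5000: term = 45.934655
  t = 7.0000: term = 4061.004792
Convexity = (1/P) * sum = 4302.842169 / 95.053670 = 45.267502


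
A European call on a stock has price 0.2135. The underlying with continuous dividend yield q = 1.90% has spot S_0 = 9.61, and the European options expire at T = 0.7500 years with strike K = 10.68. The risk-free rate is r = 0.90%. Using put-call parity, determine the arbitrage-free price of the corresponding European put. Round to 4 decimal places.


Answer: Put price = 1.3476

Derivation:
Put-call parity: C - P = S_0 * exp(-qT) - K * exp(-rT).
S_0 * exp(-qT) = 9.6100 * 0.98585105 = 9.47402860
K * exp(-rT) = 10.6800 * 0.99327273 = 10.60815276
P = C - S*exp(-qT) + K*exp(-rT)
P = 0.2135 - 9.47402860 + 10.60815276 = 1.3476


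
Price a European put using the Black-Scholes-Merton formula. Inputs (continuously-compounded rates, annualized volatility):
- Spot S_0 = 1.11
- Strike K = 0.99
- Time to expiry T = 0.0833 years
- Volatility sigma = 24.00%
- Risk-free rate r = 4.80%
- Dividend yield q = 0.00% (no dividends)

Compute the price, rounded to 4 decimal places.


Answer: Price = 0.0013

Derivation:
d1 = (ln(S/K) + (r - q + 0.5*sigma^2) * T) / (sigma * sqrt(T)) = 1.74405912
d2 = d1 - sigma * sqrt(T) = 1.67479094
exp(-rT) = 0.99600958; exp(-qT) = 1.00000000
P = K * exp(-rT) * N(-d2) - S_0 * exp(-qT) * N(-d1)
N(-d1) = 0.04057439; N(-d2) = 0.04698763
P = 0.9900 * 0.99600958 * 0.04698763 - 1.1100 * 1.00000000 * 0.04057439 = 0.0013


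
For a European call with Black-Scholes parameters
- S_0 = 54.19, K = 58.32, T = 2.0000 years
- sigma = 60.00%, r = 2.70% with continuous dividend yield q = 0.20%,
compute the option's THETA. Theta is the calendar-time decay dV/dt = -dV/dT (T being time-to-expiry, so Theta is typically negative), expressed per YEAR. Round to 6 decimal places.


Answer: Theta = -4.637430

Derivation:
d1 = 0.3966295130; d2 = -0.4518986245
phi(d1) = 0.3687648804; exp(-qT) = 0.9960079893; exp(-rT) = 0.9474321065
Theta = -S*exp(-qT)*phi(d1)*sigma/(2*sqrt(T)) - r*K*exp(-rT)*N(d2) + q*S*exp(-qT)*N(d1)
N(d1) = 0.6541796571; N(d2) = 0.3256710077; sqrt(T) = 1.4142135624
Term 1 = -54.1900 * 0.9960079893 * 0.3687648804 * 0.6000 / (2 * 1.4142135624) = -4.2221901081
Term 2 = -0.0270 * 58.3200 * 0.9474321065 * 0.3256710077 = -0.4858570125
Term 3 = 0.0020 * 54.1900 * 0.9960079893 * 0.6541796571 = 0.0706169577
Theta = -4.2221901081 + (-0.4858570125) + (0.0706169577) = -4.637430


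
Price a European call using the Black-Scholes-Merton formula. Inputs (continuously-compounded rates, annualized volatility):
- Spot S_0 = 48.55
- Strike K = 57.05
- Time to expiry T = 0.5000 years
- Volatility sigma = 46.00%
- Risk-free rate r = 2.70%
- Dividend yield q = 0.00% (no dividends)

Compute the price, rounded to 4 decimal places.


Answer: Price = 3.5846

Derivation:
d1 = (ln(S/K) + (r - q + 0.5*sigma^2) * T) / (sigma * sqrt(T)) = -0.29186257
d2 = d1 - sigma * sqrt(T) = -0.61713169
exp(-rT) = 0.98659072; exp(-qT) = 1.00000000
C = S_0 * exp(-qT) * N(d1) - K * exp(-rT) * N(d2)
N(d1) = 0.38519585; N(d2) = 0.26857393
C = 48.5500 * 1.00000000 * 0.38519585 - 57.0500 * 0.98659072 * 0.26857393 = 3.5846


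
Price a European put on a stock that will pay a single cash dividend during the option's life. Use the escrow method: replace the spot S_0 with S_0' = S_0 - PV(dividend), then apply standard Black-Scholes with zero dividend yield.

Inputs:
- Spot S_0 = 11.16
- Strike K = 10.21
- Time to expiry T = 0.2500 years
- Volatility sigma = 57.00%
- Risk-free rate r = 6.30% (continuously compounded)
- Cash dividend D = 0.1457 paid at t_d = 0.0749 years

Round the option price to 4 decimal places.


Answer: Price = 0.7720

Derivation:
PV(D) = D * exp(-r * t_d) = 0.1457 * 0.99529242 = 0.14501410
S_0' = S_0 - PV(D) = 11.1600 - 0.14501410 = 11.01498590
d1 = (ln(S_0'/K) + (r + sigma^2/2)*T) / (sigma*sqrt(T)) = 0.46404059
d2 = d1 - sigma*sqrt(T) = 0.17904059
exp(-rT) = 0.98437338
N(-d1) = 0.32130933; N(-d2) = 0.42895292
P = K * exp(-rT) * N(-d2) - S_0' * N(-d1) = 10.2100 * 0.98437338 * 0.42895292 - 11.01498590 * 0.32130933 = 0.7720


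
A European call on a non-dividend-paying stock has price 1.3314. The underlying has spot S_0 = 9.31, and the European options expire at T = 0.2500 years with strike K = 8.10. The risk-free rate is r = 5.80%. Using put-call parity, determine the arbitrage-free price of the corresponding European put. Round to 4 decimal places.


Put-call parity: C - P = S_0 * exp(-qT) - K * exp(-rT).
S_0 * exp(-qT) = 9.3100 * 1.00000000 = 9.31000000
K * exp(-rT) = 8.1000 * 0.98560462 = 7.98339741
P = C - S*exp(-qT) + K*exp(-rT)
P = 1.3314 - 9.31000000 + 7.98339741 = 0.0048

Answer: Put price = 0.0048


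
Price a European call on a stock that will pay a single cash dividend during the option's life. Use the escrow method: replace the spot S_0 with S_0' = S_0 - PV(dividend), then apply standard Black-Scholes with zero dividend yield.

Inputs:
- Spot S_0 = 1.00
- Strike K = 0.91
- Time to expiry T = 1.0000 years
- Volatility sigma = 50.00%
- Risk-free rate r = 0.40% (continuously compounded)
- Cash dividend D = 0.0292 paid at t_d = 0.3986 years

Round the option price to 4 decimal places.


PV(D) = D * exp(-r * t_d) = 0.0292 * 0.99840687 = 0.02915348
S_0' = S_0 - PV(D) = 1.0000 - 0.02915348 = 0.97084652
d1 = (ln(S_0'/K) + (r + sigma^2/2)*T) / (sigma*sqrt(T)) = 0.38744758
d2 = d1 - sigma*sqrt(T) = -0.11255242
exp(-rT) = 0.99600799
N(d1) = 0.65078756; N(d2) = 0.45519271
C = S_0' * N(d1) - K * exp(-rT) * N(d2) = 0.97084652 * 0.65078756 - 0.9100 * 0.99600799 * 0.45519271 = 0.2192

Answer: Price = 0.2192


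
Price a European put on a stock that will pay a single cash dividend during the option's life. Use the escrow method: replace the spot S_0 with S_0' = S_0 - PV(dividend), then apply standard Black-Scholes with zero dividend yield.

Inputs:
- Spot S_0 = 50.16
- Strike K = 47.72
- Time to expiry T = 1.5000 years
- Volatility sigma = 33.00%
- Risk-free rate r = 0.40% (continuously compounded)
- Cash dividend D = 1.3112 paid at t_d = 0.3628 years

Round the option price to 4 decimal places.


PV(D) = D * exp(-r * t_d) = 1.3112 * 0.99854985 = 1.30929857
S_0' = S_0 - PV(D) = 50.1600 - 1.30929857 = 48.85070143
d1 = (ln(S_0'/K) + (r + sigma^2/2)*T) / (sigma*sqrt(T)) = 0.27487021
d2 = d1 - sigma*sqrt(T) = -0.12929560
exp(-rT) = 0.99401796
N(-d1) = 0.39170798; N(-d2) = 0.55143812
P = K * exp(-rT) * N(-d2) - S_0' * N(-d1) = 47.7200 * 0.99401796 * 0.55143812 - 48.85070143 * 0.39170798 = 7.0220

Answer: Price = 7.0220


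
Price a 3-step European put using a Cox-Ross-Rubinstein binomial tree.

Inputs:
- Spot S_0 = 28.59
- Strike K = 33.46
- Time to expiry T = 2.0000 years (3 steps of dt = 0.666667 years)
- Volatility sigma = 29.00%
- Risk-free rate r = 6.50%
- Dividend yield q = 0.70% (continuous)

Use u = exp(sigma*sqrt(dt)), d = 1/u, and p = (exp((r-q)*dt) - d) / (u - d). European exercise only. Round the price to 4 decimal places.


dt = T/N = 0.666667
u = exp(sigma*sqrt(dt)) = 1.267167; d = 1/u = 0.789162
p = (exp((r-q)*dt) - d) / (u - d) = 0.523555
Discount per step: exp(-r*dt) = 0.957592
Stock lattice S(k, i) with i counting down-moves:
  k=0: S(0,0) = 28.5900
  k=1: S(1,0) = 36.2283; S(1,1) = 22.5621
  k=2: S(2,0) = 45.9073; S(2,1) = 28.5900; S(2,2) = 17.8052
  k=3: S(3,0) = 58.1723; S(3,1) = 36.2283; S(3,2) = 22.5621; S(3,3) = 14.0512
Terminal payoffs V(N, i) = max(K - S_T, 0):
  V(3,0) = 0.000000; V(3,1) = 0.000000; V(3,2) = 10.897866; V(3,3) = 19.408840
Backward induction: V(k, i) = exp(-r*dt) * [p * V(k+1, i) + (1-p) * V(k+1, i+1)].
  V(2,0) = exp(-r*dt) * [p*0.000000 + (1-p)*0.000000] = 0.000000
  V(2,1) = exp(-r*dt) * [p*0.000000 + (1-p)*10.897866] = 4.972043
  V(2,2) = exp(-r*dt) * [p*10.897866 + (1-p)*19.408840] = 14.318758
  V(1,0) = exp(-r*dt) * [p*0.000000 + (1-p)*4.972043] = 2.268445
  V(1,1) = exp(-r*dt) * [p*4.972043 + (1-p)*14.318758] = 9.025535
  V(0,0) = exp(-r*dt) * [p*2.268445 + (1-p)*9.025535] = 5.255100

Answer: Price = V(0,0) = 5.2551


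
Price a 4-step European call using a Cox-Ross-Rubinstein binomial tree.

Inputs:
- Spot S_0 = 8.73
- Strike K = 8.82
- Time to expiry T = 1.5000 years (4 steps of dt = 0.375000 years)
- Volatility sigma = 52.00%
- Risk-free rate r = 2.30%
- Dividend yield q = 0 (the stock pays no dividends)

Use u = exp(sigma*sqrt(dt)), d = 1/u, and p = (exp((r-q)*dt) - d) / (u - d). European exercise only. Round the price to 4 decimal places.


dt = T/N = 0.375000
u = exp(sigma*sqrt(dt)) = 1.374972; d = 1/u = 0.727287
p = (exp((r-q)*dt) - d) / (u - d) = 0.434432
Discount per step: exp(-r*dt) = 0.991412
Stock lattice S(k, i) with i counting down-moves:
  k=0: S(0,0) = 8.7300
  k=1: S(1,0) = 12.0035; S(1,1) = 6.3492
  k=2: S(2,0) = 16.5045; S(2,1) = 8.7300; S(2,2) = 4.6177
  k=3: S(3,0) = 22.6932; S(3,1) = 12.0035; S(3,2) = 6.3492; S(3,3) = 3.3584
  k=4: S(4,0) = 31.2026; S(4,1) = 16.5045; S(4,2) = 8.7300; S(4,3) = 4.6177; S(4,4) = 2.4425
Terminal payoffs V(N, i) = max(S_T - K, 0):
  V(4,0) = 22.382557; V(4,1) = 7.684494; V(4,2) = 0.000000; V(4,3) = 0.000000; V(4,4) = 0.000000
Backward induction: V(k, i) = exp(-r*dt) * [p * V(k+1, i) + (1-p) * V(k+1, i+1)].
  V(3,0) = exp(-r*dt) * [p*22.382557 + (1-p)*7.684494] = 13.948969
  V(3,1) = exp(-r*dt) * [p*7.684494 + (1-p)*0.000000] = 3.309719
  V(3,2) = exp(-r*dt) * [p*0.000000 + (1-p)*0.000000] = 0.000000
  V(3,3) = exp(-r*dt) * [p*0.000000 + (1-p)*0.000000] = 0.000000
  V(2,0) = exp(-r*dt) * [p*13.948969 + (1-p)*3.309719] = 7.863630
  V(2,1) = exp(-r*dt) * [p*3.309719 + (1-p)*0.000000] = 1.425499
  V(2,2) = exp(-r*dt) * [p*0.000000 + (1-p)*0.000000] = 0.000000
  V(1,0) = exp(-r*dt) * [p*7.863630 + (1-p)*1.425499] = 4.186166
  V(1,1) = exp(-r*dt) * [p*1.425499 + (1-p)*0.000000] = 0.613964
  V(0,0) = exp(-r*dt) * [p*4.186166 + (1-p)*0.613964] = 2.147242

Answer: Price = V(0,0) = 2.1472


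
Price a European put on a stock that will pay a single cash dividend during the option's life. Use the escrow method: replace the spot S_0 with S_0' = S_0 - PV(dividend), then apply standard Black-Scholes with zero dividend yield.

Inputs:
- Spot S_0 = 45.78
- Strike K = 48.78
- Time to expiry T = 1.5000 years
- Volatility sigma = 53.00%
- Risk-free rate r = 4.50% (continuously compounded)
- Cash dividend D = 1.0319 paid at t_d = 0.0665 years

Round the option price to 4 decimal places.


PV(D) = D * exp(-r * t_d) = 1.0319 * 0.99701197 = 1.02881666
S_0' = S_0 - PV(D) = 45.7800 - 1.02881666 = 44.75118334
d1 = (ln(S_0'/K) + (r + sigma^2/2)*T) / (sigma*sqrt(T)) = 0.29574507
d2 = d1 - sigma*sqrt(T) = -0.35336971
exp(-rT) = 0.93472772
N(-d1) = 0.38371239; N(-d2) = 0.63809436
P = K * exp(-rT) * N(-d2) - S_0' * N(-d1) = 48.7800 * 0.93472772 * 0.63809436 - 44.75118334 * 0.38371239 = 11.9230

Answer: Price = 11.9230


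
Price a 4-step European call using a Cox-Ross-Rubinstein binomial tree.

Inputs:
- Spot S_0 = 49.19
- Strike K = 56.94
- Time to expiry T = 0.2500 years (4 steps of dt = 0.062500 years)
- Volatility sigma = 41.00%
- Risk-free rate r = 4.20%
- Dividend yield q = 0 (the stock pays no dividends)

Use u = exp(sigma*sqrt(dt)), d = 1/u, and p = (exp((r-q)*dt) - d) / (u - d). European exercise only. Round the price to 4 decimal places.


dt = T/N = 0.062500
u = exp(sigma*sqrt(dt)) = 1.107937; d = 1/u = 0.902578
p = (exp((r-q)*dt) - d) / (u - d) = 0.487197
Discount per step: exp(-r*dt) = 0.997378
Stock lattice S(k, i) with i counting down-moves:
  k=0: S(0,0) = 49.1900
  k=1: S(1,0) = 54.4994; S(1,1) = 44.3978
  k=2: S(2,0) = 60.3820; S(2,1) = 49.1900; S(2,2) = 40.0725
  k=3: S(3,0) = 66.8994; S(3,1) = 54.4994; S(3,2) = 44.3978; S(3,3) = 36.1686
  k=4: S(4,0) = 74.1204; S(4,1) = 60.3820; S(4,2) = 49.1900; S(4,3) = 40.0725; S(4,4) = 32.6450
Terminal payoffs V(N, i) = max(S_T - K, 0):
  V(4,0) = 17.180367; V(4,1) = 3.441958; V(4,2) = 0.000000; V(4,3) = 0.000000; V(4,4) = 0.000000
Backward induction: V(k, i) = exp(-r*dt) * [p * V(k+1, i) + (1-p) * V(k+1, i+1)].
  V(3,0) = exp(-r*dt) * [p*17.180367 + (1-p)*3.441958] = 10.108695
  V(3,1) = exp(-r*dt) * [p*3.441958 + (1-p)*0.000000] = 1.672514
  V(3,2) = exp(-r*dt) * [p*0.000000 + (1-p)*0.000000] = 0.000000
  V(3,3) = exp(-r*dt) * [p*0.000000 + (1-p)*0.000000] = 0.000000
  V(2,0) = exp(-r*dt) * [p*10.108695 + (1-p)*1.672514] = 5.767434
  V(2,1) = exp(-r*dt) * [p*1.672514 + (1-p)*0.000000] = 0.812707
  V(2,2) = exp(-r*dt) * [p*0.000000 + (1-p)*0.000000] = 0.000000
  V(1,0) = exp(-r*dt) * [p*5.767434 + (1-p)*0.812707] = 3.218175
  V(1,1) = exp(-r*dt) * [p*0.812707 + (1-p)*0.000000] = 0.394910
  V(0,0) = exp(-r*dt) * [p*3.218175 + (1-p)*0.394910] = 1.765754

Answer: Price = V(0,0) = 1.7658


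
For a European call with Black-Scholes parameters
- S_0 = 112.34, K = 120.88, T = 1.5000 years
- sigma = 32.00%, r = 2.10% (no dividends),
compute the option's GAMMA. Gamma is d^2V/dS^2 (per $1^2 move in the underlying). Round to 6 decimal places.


Answer: Gamma = 0.009025

Derivation:
d1 = 0.0893851190; d2 = -0.3025332399
phi(d1) = 0.3973517450; exp(-qT) = 1.0000000000; exp(-rT) = 0.9689909565
Gamma = exp(-qT) * phi(d1) / (S * sigma * sqrt(T)) = 1.0000000000 * 0.3973517450 / (112.3400 * 0.3200 * 1.2247448714) = 0.009025


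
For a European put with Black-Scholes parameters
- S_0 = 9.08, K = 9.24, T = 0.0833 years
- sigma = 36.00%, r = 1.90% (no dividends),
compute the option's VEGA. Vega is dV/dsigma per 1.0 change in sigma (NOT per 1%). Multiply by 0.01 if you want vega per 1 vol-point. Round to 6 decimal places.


Answer: Vega = 1.040175

Derivation:
d1 = -0.1009328658; d2 = -0.2048351275
phi(d1) = 0.3969153462; exp(-qT) = 1.0000000000; exp(-rT) = 0.9984185518
Vega = S * exp(-qT) * phi(d1) * sqrt(T) = 9.0800 * 1.0000000000 * 0.3969153462 * 0.2886173938 = 1.040175


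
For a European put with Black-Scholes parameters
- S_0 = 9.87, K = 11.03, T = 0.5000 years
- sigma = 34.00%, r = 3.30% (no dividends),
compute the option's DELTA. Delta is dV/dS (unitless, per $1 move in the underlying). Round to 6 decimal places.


Answer: Delta = -0.607710

Derivation:
d1 = -0.2733549193; d2 = -0.5137712249
phi(d1) = 0.3843122180; exp(-qT) = 1.0000000000; exp(-rT) = 0.9836353794
N(-d1) = 0.6077097987
Delta = -exp(-qT) * N(-d1) = -1.0000000000 * 0.6077097987 = -0.607710


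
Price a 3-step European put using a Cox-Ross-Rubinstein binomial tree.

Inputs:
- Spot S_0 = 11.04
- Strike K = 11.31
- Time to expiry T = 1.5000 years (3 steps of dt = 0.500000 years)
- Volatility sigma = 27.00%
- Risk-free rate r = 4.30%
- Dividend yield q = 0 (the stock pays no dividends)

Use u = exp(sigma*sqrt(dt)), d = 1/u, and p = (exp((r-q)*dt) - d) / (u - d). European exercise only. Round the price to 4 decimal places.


dt = T/N = 0.500000
u = exp(sigma*sqrt(dt)) = 1.210361; d = 1/u = 0.826200
p = (exp((r-q)*dt) - d) / (u - d) = 0.508987
Discount per step: exp(-r*dt) = 0.978729
Stock lattice S(k, i) with i counting down-moves:
  k=0: S(0,0) = 11.0400
  k=1: S(1,0) = 13.3624; S(1,1) = 9.1212
  k=2: S(2,0) = 16.1733; S(2,1) = 11.0400; S(2,2) = 7.5360
  k=3: S(3,0) = 19.5756; S(3,1) = 13.3624; S(3,2) = 9.1212; S(3,3) = 6.2262
Terminal payoffs V(N, i) = max(K - S_T, 0):
  V(3,0) = 0.000000; V(3,1) = 0.000000; V(3,2) = 2.188756; V(3,3) = 5.083785
Backward induction: V(k, i) = exp(-r*dt) * [p * V(k+1, i) + (1-p) * V(k+1, i+1)].
  V(2,0) = exp(-r*dt) * [p*0.000000 + (1-p)*0.000000] = 0.000000
  V(2,1) = exp(-r*dt) * [p*0.000000 + (1-p)*2.188756] = 1.051849
  V(2,2) = exp(-r*dt) * [p*2.188756 + (1-p)*5.083785] = 3.533462
  V(1,0) = exp(-r*dt) * [p*0.000000 + (1-p)*1.051849] = 0.505486
  V(1,1) = exp(-r*dt) * [p*1.051849 + (1-p)*3.533462] = 2.222062
  V(0,0) = exp(-r*dt) * [p*0.505486 + (1-p)*2.222062] = 1.319667

Answer: Price = V(0,0) = 1.3197


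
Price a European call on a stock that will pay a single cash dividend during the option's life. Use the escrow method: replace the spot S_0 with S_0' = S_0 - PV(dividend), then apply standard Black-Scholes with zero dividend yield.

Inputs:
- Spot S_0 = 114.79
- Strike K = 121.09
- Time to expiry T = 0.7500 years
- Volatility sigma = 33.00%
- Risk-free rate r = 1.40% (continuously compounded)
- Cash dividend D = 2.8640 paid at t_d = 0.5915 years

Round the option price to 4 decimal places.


Answer: Price = 9.5982

Derivation:
PV(D) = D * exp(-r * t_d) = 2.8640 * 0.99175319 = 2.84038114
S_0' = S_0 - PV(D) = 114.7900 - 2.84038114 = 111.94961886
d1 = (ln(S_0'/K) + (r + sigma^2/2)*T) / (sigma*sqrt(T)) = -0.09499208
d2 = d1 - sigma*sqrt(T) = -0.38078046
exp(-rT) = 0.98955493
N(d1) = 0.46216056; N(d2) = 0.35168308
C = S_0' * N(d1) - K * exp(-rT) * N(d2) = 111.94961886 * 0.46216056 - 121.0900 * 0.98955493 * 0.35168308 = 9.5982


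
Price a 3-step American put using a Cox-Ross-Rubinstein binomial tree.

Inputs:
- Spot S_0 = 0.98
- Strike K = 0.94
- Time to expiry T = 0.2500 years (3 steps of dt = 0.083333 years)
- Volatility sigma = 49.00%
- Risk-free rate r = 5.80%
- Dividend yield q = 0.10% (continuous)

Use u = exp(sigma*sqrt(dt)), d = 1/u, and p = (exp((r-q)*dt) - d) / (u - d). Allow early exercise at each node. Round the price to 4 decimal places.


dt = T/N = 0.083333
u = exp(sigma*sqrt(dt)) = 1.151944; d = 1/u = 0.868098
p = (exp((r-q)*dt) - d) / (u - d) = 0.481470
Discount per step: exp(-r*dt) = 0.995178
Stock lattice S(k, i) with i counting down-moves:
  k=0: S(0,0) = 0.9800
  k=1: S(1,0) = 1.1289; S(1,1) = 0.8507
  k=2: S(2,0) = 1.3004; S(2,1) = 0.9800; S(2,2) = 0.7385
  k=3: S(3,0) = 1.4980; S(3,1) = 1.1289; S(3,2) = 0.8507; S(3,3) = 0.6411
Terminal payoffs V(N, i) = max(K - S_T, 0):
  V(3,0) = 0.000000; V(3,1) = 0.000000; V(3,2) = 0.089264; V(3,3) = 0.298891
Backward induction: V(k, i) = exp(-r*dt) * [p * V(k+1, i) + (1-p) * V(k+1, i+1)]; then take max(V_cont, immediate exercise) for American.
  V(2,0) = exp(-r*dt) * [p*0.000000 + (1-p)*0.000000] = 0.000000; exercise = 0.000000; V(2,0) = max -> 0.000000
  V(2,1) = exp(-r*dt) * [p*0.000000 + (1-p)*0.089264] = 0.046063; exercise = 0.000000; V(2,1) = max -> 0.046063
  V(2,2) = exp(-r*dt) * [p*0.089264 + (1-p)*0.298891] = 0.197007; exercise = 0.201478; V(2,2) = max -> 0.201478
  V(1,0) = exp(-r*dt) * [p*0.000000 + (1-p)*0.046063] = 0.023770; exercise = 0.000000; V(1,0) = max -> 0.023770
  V(1,1) = exp(-r*dt) * [p*0.046063 + (1-p)*0.201478] = 0.126040; exercise = 0.089264; V(1,1) = max -> 0.126040
  V(0,0) = exp(-r*dt) * [p*0.023770 + (1-p)*0.126040] = 0.076429; exercise = 0.000000; V(0,0) = max -> 0.076429

Answer: Price = V(0,0) = 0.0764
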